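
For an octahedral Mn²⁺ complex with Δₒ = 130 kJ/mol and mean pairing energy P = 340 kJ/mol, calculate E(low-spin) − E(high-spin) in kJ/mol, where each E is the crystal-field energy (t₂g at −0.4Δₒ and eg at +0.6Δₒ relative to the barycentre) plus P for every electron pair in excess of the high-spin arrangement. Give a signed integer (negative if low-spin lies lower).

Group 7 minus oxidation state +2 gives a d⁵ configuration for Mn²⁺.
High-spin d⁵ fills as t₂g³ eg² with CFSE 3(−0.4) + 2(+0.6) = 0.0Δₒ = 0 kJ/mol.
For low-spin the configuration is t₂g⁵ eg⁰: orbital energy -2.0 × 130 = -260 kJ/mol, and 2 additional pairs relative to high-spin add 680 kJ/mol, giving 420 kJ/mol.
The difference is 420 − (0) = 420 kJ/mol, so high-spin lies lower.

420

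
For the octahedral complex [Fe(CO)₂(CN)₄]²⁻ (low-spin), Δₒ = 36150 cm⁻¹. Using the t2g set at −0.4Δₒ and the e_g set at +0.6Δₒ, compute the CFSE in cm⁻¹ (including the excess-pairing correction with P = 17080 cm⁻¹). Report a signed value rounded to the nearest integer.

-52600

Ligand charges: 2×(+0) from CO and 4×(-1) from CN⁻ sum to -4; with overall charge -2, Fe is +2.
Fe²⁺: group 8, so d-count = 8 − 2 = 6.
Electron filling gives t2g^6 e_g^0.
The orbital stabilization is -2.4Δₒ = -2.4 × 36150 = -86760 cm⁻¹.
Relative to high-spin t2g^4 e_g^2 (1 paired), the low-spin configuration has 2 additional pairs, contributing +2 × 17080 = +34160 cm⁻¹.
Overall CFSE = -86760 + 34160 = -52600 cm⁻¹.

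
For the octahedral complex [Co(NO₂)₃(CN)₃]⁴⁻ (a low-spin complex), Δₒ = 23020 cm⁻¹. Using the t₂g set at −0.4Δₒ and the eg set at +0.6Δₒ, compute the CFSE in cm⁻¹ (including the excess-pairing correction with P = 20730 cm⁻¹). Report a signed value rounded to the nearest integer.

-20706

Ligand charges: 3×(-1) from NO₂⁻ and 3×(-1) from CN⁻ sum to -6; with overall charge -4, Co is +2.
Co is in group 9, so Co²⁺ is d⁷ (9 − 2 = 7).
Electron filling gives t₂g⁶ eg¹.
The orbital stabilization is -1.8Δₒ = -1.8 × 23020 = -41436 cm⁻¹.
Relative to high-spin t₂g⁵ eg² (2 paired), the low-spin configuration has 1 additional pair, contributing +1 × 20730 = +20730 cm⁻¹.
Combining: -41436 + 20730 = -20706 cm⁻¹.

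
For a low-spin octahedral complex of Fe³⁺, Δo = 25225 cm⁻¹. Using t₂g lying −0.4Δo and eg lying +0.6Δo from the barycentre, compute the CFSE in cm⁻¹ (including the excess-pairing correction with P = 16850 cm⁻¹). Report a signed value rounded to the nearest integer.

-16750

Fe³⁺: group 8, so d-count = 8 − 3 = 5.
The d⁵ electrons fill as t₂g⁵ eg⁰.
The orbital stabilization is -2.0Δo = -2.0 × 25225 = -50450 cm⁻¹.
High-spin d⁵ would be t₂g³ eg² with 0 pairs; low-spin has 2, so 2 excess pairs cost +2P = +33700 cm⁻¹.
Combining: -50450 + 33700 = -16750 cm⁻¹.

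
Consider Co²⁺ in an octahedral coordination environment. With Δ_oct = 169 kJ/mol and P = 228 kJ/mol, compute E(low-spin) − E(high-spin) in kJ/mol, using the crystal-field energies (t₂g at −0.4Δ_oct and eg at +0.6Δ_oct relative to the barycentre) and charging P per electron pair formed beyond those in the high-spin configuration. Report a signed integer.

Group 9 minus oxidation state +2 gives a d⁷ configuration for Co²⁺.
In the high-spin limit (t₂g⁵ eg²) the orbital term is -0.8Δ_oct = -135 kJ/mol, with no excess pairing.
Low-spin: t₂g⁶ eg¹, orbital CFSE = -1.8Δ_oct = -304 kJ/mol; plus 1 excess pair × P = +228 kJ/mol; total -76 kJ/mol.
The difference is -76 − (-135) = 59 kJ/mol, so high-spin lies lower.

59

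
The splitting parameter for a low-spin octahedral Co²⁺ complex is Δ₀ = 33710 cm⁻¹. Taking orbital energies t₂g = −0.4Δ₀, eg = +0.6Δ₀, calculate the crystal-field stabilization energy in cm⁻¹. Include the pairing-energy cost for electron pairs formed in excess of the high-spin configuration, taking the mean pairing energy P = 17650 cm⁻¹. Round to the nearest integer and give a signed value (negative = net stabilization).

-43028

Co²⁺: group 9, so d-count = 9 − 2 = 7.
The d⁷ electrons fill as t₂g⁶ eg¹.
Orbital CFSE = 6(-0.4) + 1(0.6) = -1.8Δ₀ = -1.8 × 33710 = -60678 cm⁻¹.
Pairing penalty: 3 pairs vs 2 in the high-spin reference → 1 extra × P = 17650 cm⁻¹.
Overall CFSE = -60678 + 17650 = -43028 cm⁻¹.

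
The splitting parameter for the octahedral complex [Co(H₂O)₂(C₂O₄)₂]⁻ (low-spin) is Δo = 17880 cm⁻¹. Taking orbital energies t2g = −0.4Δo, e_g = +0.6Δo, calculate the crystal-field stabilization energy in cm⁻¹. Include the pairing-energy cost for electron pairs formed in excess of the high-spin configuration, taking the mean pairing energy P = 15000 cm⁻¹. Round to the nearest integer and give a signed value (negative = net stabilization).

-12912

Ligand charges: 2×(+0) from H₂O and 2×(-2) from C₂O₄²⁻ sum to -4; with overall charge -1, Co is +3.
Co³⁺: group 9, so d-count = 9 − 3 = 6.
Electron filling gives t2g^6 e_g^0.
The orbital stabilization is -2.4Δo = -2.4 × 17880 = -42912 cm⁻¹.
High-spin d⁶ would be t2g^4 e_g^2 with 1 pair; low-spin has 3, so 2 excess pairs cost +2P = +30000 cm⁻¹.
Combining: -42912 + 30000 = -12912 cm⁻¹.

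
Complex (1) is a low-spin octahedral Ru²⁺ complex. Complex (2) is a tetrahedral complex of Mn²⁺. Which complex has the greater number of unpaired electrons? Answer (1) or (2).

(1): Ru²⁺: group 8, so d-count = 8 − 2 = 6; t2g^6 e_g^0 → 0 unpaired.
(2): Mn²⁺: group 7, so d-count = 7 − 2 = 5; With tetrahedral geometry the complex is necessarily high-spin; e^2 t2^3 → 5 unpaired.
So (2) has more unpaired electrons.

(2)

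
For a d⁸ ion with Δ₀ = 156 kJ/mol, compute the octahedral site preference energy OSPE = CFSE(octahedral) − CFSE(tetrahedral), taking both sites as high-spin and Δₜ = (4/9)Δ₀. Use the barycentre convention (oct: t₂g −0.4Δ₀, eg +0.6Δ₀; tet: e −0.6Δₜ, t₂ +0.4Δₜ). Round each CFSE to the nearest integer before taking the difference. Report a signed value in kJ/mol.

In an octahedral site d⁸ (HS) is t2g^6 e_g^2, giving CFSE(oct) = -1.2Δ₀ = -187 kJ/mol.
Tetrahedral: e^4 t2^4, CFSE = 4(−0.6) + 4(+0.4) = -0.8Δₜ = -0.8 × (4/9) × 156 = -55 kJ/mol.
Subtracting, OSPE = -187 − (-55) = -132 kJ/mol.

-132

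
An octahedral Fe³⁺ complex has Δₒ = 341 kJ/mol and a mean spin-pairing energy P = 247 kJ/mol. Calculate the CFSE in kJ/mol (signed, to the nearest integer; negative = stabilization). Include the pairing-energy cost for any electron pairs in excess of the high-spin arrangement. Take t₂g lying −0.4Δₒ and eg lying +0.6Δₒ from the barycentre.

-188

Fe is in group 8, so Fe³⁺ is d⁵ (8 − 3 = 5).
Δₒ > P, so pairing is preferred: the ground state is low-spin.
Filling d⁵ accordingly: t₂g⁵ eg⁰.
Orbital CFSE = -2.0Δₒ = -2.0 × 341 = -682 kJ/mol.
Excess pairs vs high-spin: 2 − 0 = 2; pairing cost = +494 kJ/mol.
Net CFSE = -682 + 494 = -188 kJ/mol.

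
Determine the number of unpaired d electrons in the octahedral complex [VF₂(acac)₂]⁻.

Ligand charges: 2×(-1) from F⁻ and 2×(-1) from acac⁻ sum to -4; with overall charge -1, V is +3.
V sits in group 5; removing 3 electrons leaves V³⁺ with 5 − 3 = 2 d electrons.
Configuration: t2g^2 e_g^0, giving 2 unpaired electrons.

2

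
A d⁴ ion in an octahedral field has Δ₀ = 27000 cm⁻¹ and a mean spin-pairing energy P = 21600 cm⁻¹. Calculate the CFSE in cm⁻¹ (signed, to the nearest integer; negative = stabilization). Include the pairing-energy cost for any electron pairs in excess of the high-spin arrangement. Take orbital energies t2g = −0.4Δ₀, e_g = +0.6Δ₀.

Here Δ₀ > P (27000 > 21600), so the low-spin state is favoured.
Filling d⁴ accordingly: t2g^4 e_g^0.
Orbital CFSE = -1.6Δ₀ = -1.6 × 27000 = -43200 cm⁻¹.
Excess pairs vs high-spin: 1 − 0 = 1; pairing cost = +21600 cm⁻¹.
Net CFSE = -43200 + 21600 = -21600 cm⁻¹.

-21600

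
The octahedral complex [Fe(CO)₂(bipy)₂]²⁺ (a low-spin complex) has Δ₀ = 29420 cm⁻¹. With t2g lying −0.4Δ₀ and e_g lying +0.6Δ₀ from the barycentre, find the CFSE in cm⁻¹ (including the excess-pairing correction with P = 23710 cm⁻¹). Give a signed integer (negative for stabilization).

-23188

Ligand charges: 2×(+0) from CO and 2×(+0) from bipy sum to +0; with overall charge +2, Fe is +2.
Fe²⁺: group 8, so d-count = 8 − 2 = 6.
The d⁶ electrons fill as t2g^6 e_g^0.
CFSE(orbital) = 6×(-0.4Δ₀) + 0×(0.6Δ₀) = -2.4Δ₀; with Δ₀ = 29420 cm⁻¹ that is -70608 cm⁻¹.
Pairing penalty: 3 pairs vs 1 in the high-spin reference → 2 extra × P = 47420 cm⁻¹.
Overall CFSE = -70608 + 47420 = -23188 cm⁻¹.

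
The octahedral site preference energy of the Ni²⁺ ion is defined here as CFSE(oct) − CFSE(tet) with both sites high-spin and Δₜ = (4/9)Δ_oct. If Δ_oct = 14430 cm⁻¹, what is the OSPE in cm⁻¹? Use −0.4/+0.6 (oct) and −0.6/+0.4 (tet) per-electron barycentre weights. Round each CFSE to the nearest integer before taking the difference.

Ni sits in group 10; removing 2 electrons leaves Ni²⁺ with 10 − 2 = 8 d electrons.
In an octahedral site d⁸ (HS) is t2g^6 e_g^2, giving CFSE(oct) = -1.2Δ_oct = -17316 cm⁻¹.
Tetrahedral e^4 t2^4 gives -0.8Δₜ = -0.8 × (4/9) × 14430 = -5131 cm⁻¹.
OSPE = CFSE(oct) − CFSE(tet) = -17316 − (-5131) = -12185 cm⁻¹.

-12185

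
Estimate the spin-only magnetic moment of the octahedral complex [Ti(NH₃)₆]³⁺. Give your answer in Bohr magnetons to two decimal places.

1.73 Bohr magnetons

NH₃ is neutral, so the +3 overall charge sits on Ti: oxidation state +3.
Group 4 minus oxidation state +3 gives a d¹ configuration for Ti³⁺.
Configuration: t₂g¹ eg⁰ → 1 unpaired electron.
μ(spin-only) = √[1(1+2)] = √3 ≈ 1.73 Bohr magnetons.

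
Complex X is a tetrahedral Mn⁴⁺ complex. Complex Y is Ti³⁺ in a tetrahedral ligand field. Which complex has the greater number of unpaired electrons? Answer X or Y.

X

X: Group 7 minus oxidation state +4 gives a d³ configuration for Mn⁴⁺; Tetrahedral splitting is small, so the complex is high-spin; e² t₂¹ → 3 unpaired.
Y: Ti sits in group 4; removing 3 electrons leaves Ti³⁺ with 4 − 3 = 1 d electrons; Tetrahedral splitting is small, so the complex is high-spin; e¹ t₂⁰ → 1 unpaired.
So X has more unpaired electrons.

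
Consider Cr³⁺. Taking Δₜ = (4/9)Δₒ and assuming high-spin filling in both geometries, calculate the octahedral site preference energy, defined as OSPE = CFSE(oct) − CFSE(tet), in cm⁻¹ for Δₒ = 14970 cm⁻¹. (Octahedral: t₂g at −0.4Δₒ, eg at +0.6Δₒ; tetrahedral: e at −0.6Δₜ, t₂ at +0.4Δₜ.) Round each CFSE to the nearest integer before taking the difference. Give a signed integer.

-12641

Cr sits in group 6; removing 3 electrons leaves Cr³⁺ with 6 − 3 = 3 d electrons.
In an octahedral site d³ (HS) is t₂g³ eg⁰, giving CFSE(oct) = -1.2Δₒ = -17964 cm⁻¹.
Tetrahedral e² t₂¹ gives -0.8Δₜ = -0.8 × (4/9) × 14970 = -5323 cm⁻¹.
Subtracting, OSPE = -17964 − (-5323) = -12641 cm⁻¹.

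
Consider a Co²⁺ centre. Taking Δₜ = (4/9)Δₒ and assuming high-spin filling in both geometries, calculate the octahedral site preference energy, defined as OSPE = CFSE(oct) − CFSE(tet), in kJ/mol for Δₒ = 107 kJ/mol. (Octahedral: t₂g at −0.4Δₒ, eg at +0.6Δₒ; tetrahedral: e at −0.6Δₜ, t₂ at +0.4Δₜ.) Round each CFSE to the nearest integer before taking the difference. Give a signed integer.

-29

Co is in group 9, so Co²⁺ is d⁷ (9 − 2 = 7).
In an octahedral site d⁷ (HS) is t₂g⁵ eg², giving CFSE(oct) = -0.8Δₒ = -86 kJ/mol.
Tetrahedral e⁴ t₂³ gives -1.2Δₜ = -1.2 × (4/9) × 107 = -57 kJ/mol.
OSPE = CFSE(oct) − CFSE(tet) = -86 − (-57) = -29 kJ/mol.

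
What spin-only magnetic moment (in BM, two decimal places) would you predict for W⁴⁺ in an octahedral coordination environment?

2.83 BM

W⁴⁺: group 6, so d-count = 6 − 4 = 2.
For octahedral d² the high- and low-spin configurations coincide.
Configuration: t₂g² eg⁰ → 2 unpaired electrons.
μ(spin-only) = √[2(2+2)] = √8 ≈ 2.83 BM.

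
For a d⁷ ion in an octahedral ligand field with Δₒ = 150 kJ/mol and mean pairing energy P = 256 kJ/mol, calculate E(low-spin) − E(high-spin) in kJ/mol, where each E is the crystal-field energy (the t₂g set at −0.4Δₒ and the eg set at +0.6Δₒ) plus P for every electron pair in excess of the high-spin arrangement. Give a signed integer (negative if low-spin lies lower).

High-spin: t₂g⁵ eg², CFSE = -0.8Δₒ = -120 kJ/mol.
For low-spin the configuration is t₂g⁶ eg¹: orbital energy -1.8 × 150 = -270 kJ/mol, and 1 additional pair relative to high-spin adds 256 kJ/mol, giving -14 kJ/mol.
The difference is -14 − (-120) = 106 kJ/mol, so high-spin lies lower.

106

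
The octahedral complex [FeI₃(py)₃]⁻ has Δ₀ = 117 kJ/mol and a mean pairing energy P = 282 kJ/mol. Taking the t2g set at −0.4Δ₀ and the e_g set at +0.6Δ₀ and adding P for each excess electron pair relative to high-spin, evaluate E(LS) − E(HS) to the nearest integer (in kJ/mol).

Ligand charges: 3×(-1) from I⁻ and 3×(+0) from py sum to -3; with overall charge -1, Fe is +2.
Fe²⁺: group 8, so d-count = 8 − 2 = 6.
In the high-spin limit (t2g^4 e_g^2) the orbital term is -0.4Δ₀ = -47 kJ/mol, with no excess pairing.
Low-spin t2g^6 e_g^0 gives -2.4Δ₀ = -281 kJ/mol, but forming 2 extra pairs costs 2P = 564 kJ/mol, so E(LS) = -281 + 564 = 283 kJ/mol.
E(LS) − E(HS) = 283 − (-47) = 330 kJ/mol.

330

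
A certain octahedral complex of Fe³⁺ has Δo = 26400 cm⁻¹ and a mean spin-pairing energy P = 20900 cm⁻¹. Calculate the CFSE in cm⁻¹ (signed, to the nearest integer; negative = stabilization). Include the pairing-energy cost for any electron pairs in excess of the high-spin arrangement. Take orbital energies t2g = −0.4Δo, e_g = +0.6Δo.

Fe³⁺: group 8, so d-count = 8 − 3 = 5.
With Δo > P the complex is low-spin.
Configuration: t2g^5 e_g^0.
Orbital CFSE = -2.0Δo = -2.0 × 26400 = -52800 cm⁻¹.
Excess pairs vs high-spin: 2 − 0 = 2; pairing cost = +41800 cm⁻¹.
Net CFSE = -52800 + 41800 = -11000 cm⁻¹.

-11000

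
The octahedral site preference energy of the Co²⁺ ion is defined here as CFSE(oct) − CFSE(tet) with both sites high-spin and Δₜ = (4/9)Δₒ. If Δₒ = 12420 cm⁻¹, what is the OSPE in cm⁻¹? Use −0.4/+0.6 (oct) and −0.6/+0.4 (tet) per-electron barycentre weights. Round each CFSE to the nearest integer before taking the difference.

Co²⁺: group 9, so d-count = 9 − 2 = 7.
Octahedral high-spin t₂g⁵ eg²: CFSE = -0.8 × 12420 = -9936 cm⁻¹.
Tetrahedral e⁴ t₂³ gives -1.2Δₜ = -1.2 × (4/9) × 12420 = -6624 cm⁻¹.
OSPE = -9936 − (-6624) = -3312 cm⁻¹.

-3312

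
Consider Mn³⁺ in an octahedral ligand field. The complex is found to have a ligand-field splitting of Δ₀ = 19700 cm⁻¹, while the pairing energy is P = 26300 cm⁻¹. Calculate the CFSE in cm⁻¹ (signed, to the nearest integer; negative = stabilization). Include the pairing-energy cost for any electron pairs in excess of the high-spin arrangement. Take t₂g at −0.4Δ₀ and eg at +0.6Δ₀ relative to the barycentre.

Mn sits in group 7; removing 3 electrons leaves Mn³⁺ with 7 − 3 = 4 d electrons.
Here Δ₀ < P (19700 < 26300), so the high-spin state is favoured.
That gives t₂g³ eg¹.
Orbital CFSE = -0.6Δ₀ = -0.6 × 19700 = -11820 cm⁻¹.
High-spin has no excess pairs, so no pairing correction applies.

-11820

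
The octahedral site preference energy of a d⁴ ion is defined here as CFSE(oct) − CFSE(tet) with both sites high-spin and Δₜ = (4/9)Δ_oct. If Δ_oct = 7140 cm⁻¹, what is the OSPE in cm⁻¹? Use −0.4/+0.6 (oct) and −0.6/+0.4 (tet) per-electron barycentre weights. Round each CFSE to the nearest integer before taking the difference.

In an octahedral site d⁴ (HS) is t₂g³ eg¹, giving CFSE(oct) = -0.6Δ_oct = -4284 cm⁻¹.
In a tetrahedral site the filling is e² t₂²: CFSE(tet) = -0.4Δₜ = -0.4 × (4/9)(7140) = -1269 cm⁻¹.
Subtracting, OSPE = -4284 − (-1269) = -3015 cm⁻¹.

-3015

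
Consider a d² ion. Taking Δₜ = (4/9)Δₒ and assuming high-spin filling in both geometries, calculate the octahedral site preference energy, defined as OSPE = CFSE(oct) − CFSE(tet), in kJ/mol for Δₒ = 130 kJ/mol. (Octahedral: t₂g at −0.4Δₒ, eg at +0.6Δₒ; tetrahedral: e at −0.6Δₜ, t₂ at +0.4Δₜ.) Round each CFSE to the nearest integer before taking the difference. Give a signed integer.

Octahedral (high-spin): t₂g² eg⁰, CFSE = 2(−0.4) + 0(+0.6) = -0.8Δₒ = -0.8 × 130 = -104 kJ/mol.
In a tetrahedral site the filling is e² t₂⁰: CFSE(tet) = -1.2Δₜ = -1.2 × (4/9)(130) = -69 kJ/mol.
OSPE = -104 − (-69) = -35 kJ/mol.

-35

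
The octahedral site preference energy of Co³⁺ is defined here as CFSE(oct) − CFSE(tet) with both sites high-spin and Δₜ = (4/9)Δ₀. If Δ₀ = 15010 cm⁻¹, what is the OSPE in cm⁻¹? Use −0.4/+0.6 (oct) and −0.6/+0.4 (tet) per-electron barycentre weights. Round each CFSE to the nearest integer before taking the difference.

-2001

Group 9 minus oxidation state +3 gives a d⁶ configuration for Co³⁺.
Octahedral (high-spin): t2g^4 e_g^2, CFSE = 4(−0.4) + 2(+0.6) = -0.4Δ₀ = -0.4 × 15010 = -6004 cm⁻¹.
Tetrahedral: e^3 t2^3, CFSE = 3(−0.6) + 3(+0.4) = -0.6Δₜ = -0.6 × (4/9) × 15010 = -4003 cm⁻¹.
OSPE = CFSE(oct) − CFSE(tet) = -6004 − (-4003) = -2001 cm⁻¹.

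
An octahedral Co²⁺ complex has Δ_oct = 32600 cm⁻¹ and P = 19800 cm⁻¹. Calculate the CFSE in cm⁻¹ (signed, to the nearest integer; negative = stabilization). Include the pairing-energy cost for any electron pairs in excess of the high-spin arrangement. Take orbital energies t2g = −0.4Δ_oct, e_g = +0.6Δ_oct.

-38880

Co is in group 9, so Co²⁺ is d⁷ (9 − 2 = 7).
Δ_oct > P, so pairing is preferred: the ground state is low-spin.
That gives t2g^6 e_g^1.
Orbital CFSE = -1.8Δ_oct = -1.8 × 32600 = -58680 cm⁻¹.
Excess pairs vs high-spin: 3 − 2 = 1; pairing cost = +19800 cm⁻¹.
Net CFSE = -58680 + 19800 = -38880 cm⁻¹.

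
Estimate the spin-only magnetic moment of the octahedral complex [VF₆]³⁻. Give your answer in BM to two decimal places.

2.83 BM

Each F⁻ contributes -1; 6 × (-1) = -6. With overall charge -3, V is in the +3 oxidation state.
Group 5 minus oxidation state +3 gives a d² configuration for V³⁺.
For octahedral d² the high- and low-spin configurations coincide.
Configuration: t2g^2 e_g^0 → 2 unpaired electrons.
μ(spin-only) = √[2(2+2)] = √8 ≈ 2.83 BM.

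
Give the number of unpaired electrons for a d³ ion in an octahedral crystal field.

For octahedral d³ the high- and low-spin configurations coincide.
Configuration: t₂g³ eg⁰, giving 3 unpaired electrons.

3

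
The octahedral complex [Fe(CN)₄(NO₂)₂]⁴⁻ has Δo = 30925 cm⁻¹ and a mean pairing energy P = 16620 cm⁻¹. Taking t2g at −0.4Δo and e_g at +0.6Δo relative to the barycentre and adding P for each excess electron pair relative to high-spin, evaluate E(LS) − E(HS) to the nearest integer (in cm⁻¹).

Ligand charges: 4×(-1) from CN⁻ and 2×(-1) from NO₂⁻ sum to -6; with overall charge -4, Fe is +2.
Fe is in group 8, so Fe²⁺ is d⁶ (8 − 2 = 6).
In the high-spin limit (t2g^4 e_g^2) the orbital term is -0.4Δo = -12370 cm⁻¹, with no excess pairing.
For low-spin the configuration is t2g^6 e_g^0: orbital energy -2.4 × 30925 = -74220 cm⁻¹, and 2 additional pairs relative to high-spin add 33240 cm⁻¹, giving -40980 cm⁻¹.
E(LS) − E(HS) = -40980 − (-12370) = -28610 cm⁻¹.

-28610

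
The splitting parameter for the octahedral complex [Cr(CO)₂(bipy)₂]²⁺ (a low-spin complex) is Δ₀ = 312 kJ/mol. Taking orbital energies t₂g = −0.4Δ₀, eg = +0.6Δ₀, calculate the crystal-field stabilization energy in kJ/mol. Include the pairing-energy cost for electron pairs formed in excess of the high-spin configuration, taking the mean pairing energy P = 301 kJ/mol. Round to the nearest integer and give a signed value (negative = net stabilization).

-198

Ligand charges: 2×(+0) from CO and 2×(+0) from bipy sum to +0; with overall charge +2, Cr is +2.
Cr²⁺: group 6, so d-count = 6 − 2 = 4.
Configuration: t₂g⁴ eg⁰.
The orbital stabilization is -1.6Δ₀ = -1.6 × 312 = -499 kJ/mol.
Pairing penalty: 1 pair vs 0 in the high-spin reference → 1 extra × P = 301 kJ/mol.
Overall CFSE = -499 + 301 = -198 kJ/mol.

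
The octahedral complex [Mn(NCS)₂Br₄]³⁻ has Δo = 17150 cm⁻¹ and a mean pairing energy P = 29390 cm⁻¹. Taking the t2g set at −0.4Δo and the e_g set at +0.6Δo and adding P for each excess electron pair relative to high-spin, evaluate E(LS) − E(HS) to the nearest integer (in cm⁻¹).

12240

Ligand charges: 2×(-1) from NCS⁻ and 4×(-1) from Br⁻ sum to -6; with overall charge -3, Mn is +3.
Mn is in group 7, so Mn³⁺ is d⁴ (7 − 3 = 4).
High-spin: t2g^3 e_g^1, CFSE = -0.6Δo = -10290 cm⁻¹.
For low-spin the configuration is t2g^4 e_g^0: orbital energy -1.6 × 17150 = -27440 cm⁻¹, and 1 additional pair relative to high-spin adds 29390 cm⁻¹, giving 1950 cm⁻¹.
E(LS) − E(HS) = 1950 − (-10290) = 12240 cm⁻¹.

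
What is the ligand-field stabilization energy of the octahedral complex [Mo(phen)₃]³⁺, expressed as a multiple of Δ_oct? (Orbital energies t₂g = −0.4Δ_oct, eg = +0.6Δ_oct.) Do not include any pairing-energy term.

-1.2 Δ_oct

phen is neutral, so the +3 overall charge sits on Mo: oxidation state +3.
Mo³⁺: group 6, so d-count = 6 − 3 = 3.
Configuration: t₂g³ eg⁰.
CFSE = 3(-0.4Δ_oct) + 0(0.6Δ_oct) = -1.2Δ_oct + 0.0Δ_oct = -1.2Δ_oct.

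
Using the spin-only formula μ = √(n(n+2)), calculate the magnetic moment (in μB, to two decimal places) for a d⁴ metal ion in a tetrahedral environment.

4.90 μB

With tetrahedral geometry the complex is necessarily high-spin.
Configuration: e² t₂² → 4 unpaired electrons.
μ(spin-only) = √[4(4+2)] = √24 ≈ 4.90 μB.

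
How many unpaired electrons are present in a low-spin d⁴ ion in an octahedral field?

Configuration: t₂g⁴ eg⁰, giving 2 unpaired electrons.

2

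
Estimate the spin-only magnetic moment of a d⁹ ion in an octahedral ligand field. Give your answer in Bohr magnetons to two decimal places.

For octahedral d⁹ the high- and low-spin configurations coincide.
Configuration: t₂g⁶ eg³ → 1 unpaired electron.
μ(spin-only) = √[1(1+2)] = √3 ≈ 1.73 Bohr magnetons.

1.73 Bohr magnetons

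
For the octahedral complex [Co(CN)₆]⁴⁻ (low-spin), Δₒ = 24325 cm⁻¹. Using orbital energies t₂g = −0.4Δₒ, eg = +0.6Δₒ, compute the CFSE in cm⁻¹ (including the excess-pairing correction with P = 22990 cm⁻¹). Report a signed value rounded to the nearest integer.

-20795

Each CN⁻ contributes -1; 6 × (-1) = -6. With overall charge -4, Co is in the +2 oxidation state.
Co sits in group 9; removing 2 electrons leaves Co²⁺ with 9 − 2 = 7 d electrons.
Configuration: t₂g⁶ eg¹.
Orbital CFSE = 6(-0.4) + 1(0.6) = -1.8Δₒ = -1.8 × 24325 = -43785 cm⁻¹.
Pairing penalty: 3 pairs vs 2 in the high-spin reference → 1 extra × P = 22990 cm⁻¹.
Net CFSE = -43785 + 22990 = -20795 cm⁻¹.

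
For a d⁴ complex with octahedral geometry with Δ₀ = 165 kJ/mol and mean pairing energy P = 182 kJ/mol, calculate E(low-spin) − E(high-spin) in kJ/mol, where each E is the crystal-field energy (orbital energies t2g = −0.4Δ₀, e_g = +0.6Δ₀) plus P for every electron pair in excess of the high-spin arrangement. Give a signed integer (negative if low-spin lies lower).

17

High-spin d⁴ fills as t2g^3 e_g^1 with CFSE 3(−0.4) + 1(+0.6) = -0.6Δ₀ = -99 kJ/mol.
Low-spin t2g^4 e_g^0 gives -1.6Δ₀ = -264 kJ/mol, but forming 1 extra pair costs 1P = 182 kJ/mol, so E(LS) = -264 + 182 = -82 kJ/mol.
The difference is -82 − (-99) = 17 kJ/mol, so high-spin lies lower.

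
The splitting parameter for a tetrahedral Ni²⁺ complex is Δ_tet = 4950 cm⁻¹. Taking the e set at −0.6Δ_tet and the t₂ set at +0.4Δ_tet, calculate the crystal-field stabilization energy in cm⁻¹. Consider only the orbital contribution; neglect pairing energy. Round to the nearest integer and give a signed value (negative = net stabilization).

Ni²⁺: group 10, so d-count = 10 − 2 = 8.
Tetrahedral fields are weak (Δₜ ≈ 4/9 Δₒ), so electrons fill high-spin.
Configuration: e⁴ t₂⁴.
Orbital CFSE = 4(-0.6) + 4(0.4) = -0.8Δ_tet = -0.8 × 4950 = -3960 cm⁻¹.

-3960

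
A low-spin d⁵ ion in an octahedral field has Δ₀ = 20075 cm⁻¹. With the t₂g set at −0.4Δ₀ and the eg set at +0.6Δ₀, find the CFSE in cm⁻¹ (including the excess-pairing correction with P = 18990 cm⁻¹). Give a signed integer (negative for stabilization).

-2170

The d⁵ electrons fill as t₂g⁵ eg⁰.
CFSE(orbital) = 5×(-0.4Δ₀) + 0×(0.6Δ₀) = -2.0Δ₀; with Δ₀ = 20075 cm⁻¹ that is -40150 cm⁻¹.
Relative to high-spin t₂g³ eg² (0 paired), the low-spin configuration has 2 additional pairs, contributing +2 × 18990 = +37980 cm⁻¹.
Combining: -40150 + 37980 = -2170 cm⁻¹.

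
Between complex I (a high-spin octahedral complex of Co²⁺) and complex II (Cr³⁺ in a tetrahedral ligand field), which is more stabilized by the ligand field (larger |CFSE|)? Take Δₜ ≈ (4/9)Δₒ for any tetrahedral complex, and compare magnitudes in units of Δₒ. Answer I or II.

I: Group 9 minus oxidation state +2 gives a d⁷ configuration for Co²⁺; t₂g⁵ eg², CFSE = -0.8Δₒ.
II: Group 6 minus oxidation state +3 gives a d³ configuration for Cr³⁺; With tetrahedral geometry the complex is necessarily high-spin; e^2 t2^1, CFSE = -0.8Δₜ ≈ -0.36Δₒ.
So I has the larger |CFSE|.

I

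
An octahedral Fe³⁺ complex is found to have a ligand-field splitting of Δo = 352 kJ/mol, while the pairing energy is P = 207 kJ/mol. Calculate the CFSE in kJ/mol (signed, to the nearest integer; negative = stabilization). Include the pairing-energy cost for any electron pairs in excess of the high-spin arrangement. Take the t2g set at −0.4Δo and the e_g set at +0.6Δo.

Fe³⁺: group 8, so d-count = 8 − 3 = 5.
Δo > P, so pairing is preferred: the ground state is low-spin.
Configuration: t2g^5 e_g^0.
Orbital CFSE = -2.0Δo = -2.0 × 352 = -704 kJ/mol.
Excess pairs vs high-spin: 2 − 0 = 2; pairing cost = +414 kJ/mol.
Net CFSE = -704 + 414 = -290 kJ/mol.

-290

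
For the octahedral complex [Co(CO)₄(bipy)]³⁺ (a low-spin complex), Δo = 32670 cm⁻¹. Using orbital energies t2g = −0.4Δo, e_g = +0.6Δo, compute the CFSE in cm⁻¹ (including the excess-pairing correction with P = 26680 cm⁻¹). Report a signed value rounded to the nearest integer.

Ligand charges: 4×(+0) from CO and 1×(+0) from bipy sum to +0; with overall charge +3, Co is +3.
Co sits in group 9; removing 3 electrons leaves Co³⁺ with 9 − 3 = 6 d electrons.
Electron filling gives t2g^6 e_g^0.
Orbital CFSE = 6(-0.4) + 0(0.6) = -2.4Δo = -2.4 × 32670 = -78408 cm⁻¹.
High-spin d⁶ would be t2g^4 e_g^2 with 1 pair; low-spin has 3, so 2 excess pairs cost +2P = +53360 cm⁻¹.
Overall CFSE = -78408 + 53360 = -25048 cm⁻¹.

-25048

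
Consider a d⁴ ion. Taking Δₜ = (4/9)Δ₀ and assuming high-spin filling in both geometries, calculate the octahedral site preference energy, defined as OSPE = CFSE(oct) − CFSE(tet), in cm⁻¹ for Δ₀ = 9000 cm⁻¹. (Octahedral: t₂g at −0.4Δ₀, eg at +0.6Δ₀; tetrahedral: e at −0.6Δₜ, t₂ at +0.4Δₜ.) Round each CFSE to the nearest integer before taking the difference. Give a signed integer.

Octahedral (high-spin): t2g^3 e_g^1, CFSE = 3(−0.4) + 1(+0.6) = -0.6Δ₀ = -0.6 × 9000 = -5400 cm⁻¹.
In a tetrahedral site the filling is e^2 t2^2: CFSE(tet) = -0.4Δₜ = -0.4 × (4/9)(9000) = -1600 cm⁻¹.
Subtracting, OSPE = -5400 − (-1600) = -3800 cm⁻¹.

-3800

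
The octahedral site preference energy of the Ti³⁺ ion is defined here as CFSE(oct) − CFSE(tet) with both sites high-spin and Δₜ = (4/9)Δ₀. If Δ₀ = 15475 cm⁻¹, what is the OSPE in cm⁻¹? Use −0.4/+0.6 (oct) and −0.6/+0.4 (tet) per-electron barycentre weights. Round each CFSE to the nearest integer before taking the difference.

-2063

Ti sits in group 4; removing 3 electrons leaves Ti³⁺ with 4 − 3 = 1 d electrons.
In an octahedral site d¹ (HS) is t2g^1 e_g^0, giving CFSE(oct) = -0.4Δ₀ = -6190 cm⁻¹.
Tetrahedral e^1 t2^0 gives -0.6Δₜ = -0.6 × (4/9) × 15475 = -4127 cm⁻¹.
Subtracting, OSPE = -6190 − (-4127) = -2063 cm⁻¹.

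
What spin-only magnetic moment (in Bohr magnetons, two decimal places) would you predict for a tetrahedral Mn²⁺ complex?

5.92 Bohr magnetons

Mn²⁺: group 7, so d-count = 7 − 2 = 5.
Tetrahedral fields are weak (Δₜ ≈ 4/9 Δₒ), so electrons fill high-spin.
Configuration: e^2 t2^3 → 5 unpaired electrons.
μ(spin-only) = √[5(5+2)] = √35 ≈ 5.92 Bohr magnetons.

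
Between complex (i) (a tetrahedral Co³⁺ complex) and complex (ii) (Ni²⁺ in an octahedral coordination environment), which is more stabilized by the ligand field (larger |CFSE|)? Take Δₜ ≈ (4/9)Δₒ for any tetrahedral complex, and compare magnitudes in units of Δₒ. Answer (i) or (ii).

(i): Co is in group 9, so Co³⁺ is d⁶ (9 − 3 = 6); With tetrahedral geometry the complex is necessarily high-spin; e^3 t2^3, CFSE = -0.6Δₜ ≈ -0.27Δₒ.
(ii): Ni²⁺: group 10, so d-count = 10 − 2 = 8; t₂g⁶ eg², CFSE = -1.2Δₒ.
So (ii) has the larger |CFSE|.

(ii)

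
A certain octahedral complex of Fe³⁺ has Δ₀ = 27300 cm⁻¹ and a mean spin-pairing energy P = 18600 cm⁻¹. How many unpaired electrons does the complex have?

Group 8 minus oxidation state +3 gives a d⁵ configuration for Fe³⁺.
Here Δ₀ > P (27300 > 18600), so the low-spin state is favoured.
That gives t2g^5 e_g^0.
Unpaired electrons: 1.

1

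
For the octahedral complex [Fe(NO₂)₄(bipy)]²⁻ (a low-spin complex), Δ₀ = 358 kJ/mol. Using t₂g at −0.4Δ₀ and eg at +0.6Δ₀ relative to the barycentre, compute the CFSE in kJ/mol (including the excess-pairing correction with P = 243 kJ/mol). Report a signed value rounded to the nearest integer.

-373

Ligand charges: 4×(-1) from NO₂⁻ and 1×(+0) from bipy sum to -4; with overall charge -2, Fe is +2.
Fe sits in group 8; removing 2 electrons leaves Fe²⁺ with 8 − 2 = 6 d electrons.
Electron filling gives t₂g⁶ eg⁰.
CFSE(orbital) = 6×(-0.4Δ₀) + 0×(0.6Δ₀) = -2.4Δ₀; with Δ₀ = 358 kJ/mol that is -859 kJ/mol.
Relative to high-spin t₂g⁴ eg² (1 paired), the low-spin configuration has 2 additional pairs, contributing +2 × 243 = +486 kJ/mol.
Overall CFSE = -859 + 486 = -373 kJ/mol.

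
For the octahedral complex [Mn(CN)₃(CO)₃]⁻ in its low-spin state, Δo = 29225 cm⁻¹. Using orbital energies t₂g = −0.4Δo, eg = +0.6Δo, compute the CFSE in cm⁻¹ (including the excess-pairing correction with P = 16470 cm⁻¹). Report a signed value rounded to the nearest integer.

-25510

Ligand charges: 3×(-1) from CN⁻ and 3×(+0) from CO sum to -3; with overall charge -1, Mn is +2.
Mn is in group 7, so Mn²⁺ is d⁵ (7 − 2 = 5).
Configuration: t₂g⁵ eg⁰.
The orbital stabilization is -2.0Δo = -2.0 × 29225 = -58450 cm⁻¹.
High-spin d⁵ would be t₂g³ eg² with 0 pairs; low-spin has 2, so 2 excess pairs cost +2P = +32940 cm⁻¹.
Combining: -58450 + 32940 = -25510 cm⁻¹.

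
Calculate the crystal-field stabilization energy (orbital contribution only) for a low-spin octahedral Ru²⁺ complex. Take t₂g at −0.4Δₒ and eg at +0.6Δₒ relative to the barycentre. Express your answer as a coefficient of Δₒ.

Ru²⁺: group 8, so d-count = 8 − 2 = 6.
Configuration: t₂g⁶ eg⁰.
CFSE = 6(-0.4Δₒ) + 0(0.6Δₒ) = -2.4Δₒ + 0.0Δₒ = -2.4Δₒ.

-2.4 Δₒ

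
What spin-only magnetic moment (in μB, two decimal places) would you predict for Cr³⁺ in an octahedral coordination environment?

3.87 μB

Cr³⁺: group 6, so d-count = 6 − 3 = 3.
Configuration: t₂g³ eg⁰ → 3 unpaired electrons.
μ(spin-only) = √[3(3+2)] = √15 ≈ 3.87 μB.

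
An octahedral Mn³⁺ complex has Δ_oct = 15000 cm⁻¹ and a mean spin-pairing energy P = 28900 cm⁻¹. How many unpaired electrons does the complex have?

4

Group 7 minus oxidation state +3 gives a d⁴ configuration for Mn³⁺.
Here Δ_oct < P (15000 < 28900), so the high-spin state is favoured.
That gives t2g^3 e_g^1.
Unpaired electrons: 4.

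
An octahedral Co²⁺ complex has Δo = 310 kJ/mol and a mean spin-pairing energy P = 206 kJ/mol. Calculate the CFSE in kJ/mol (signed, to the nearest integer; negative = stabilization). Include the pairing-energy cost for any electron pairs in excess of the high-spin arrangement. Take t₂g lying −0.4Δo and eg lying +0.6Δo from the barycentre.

Co is in group 9, so Co²⁺ is d⁷ (9 − 2 = 7).
Here Δo > P (310 > 206), so the low-spin state is favoured.
That gives t₂g⁶ eg¹.
Orbital CFSE = -1.8Δo = -1.8 × 310 = -558 kJ/mol.
Excess pairs vs high-spin: 3 − 2 = 1; pairing cost = +206 kJ/mol.
Net CFSE = -558 + 206 = -352 kJ/mol.

-352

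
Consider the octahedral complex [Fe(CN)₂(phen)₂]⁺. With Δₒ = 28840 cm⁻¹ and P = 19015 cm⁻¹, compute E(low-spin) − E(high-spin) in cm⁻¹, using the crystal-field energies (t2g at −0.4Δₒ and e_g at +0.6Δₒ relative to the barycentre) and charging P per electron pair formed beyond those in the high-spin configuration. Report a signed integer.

-19650

Ligand charges: 2×(-1) from CN⁻ and 2×(+0) from phen sum to -2; with overall charge +1, Fe is +3.
Fe is in group 8, so Fe³⁺ is d⁵ (8 − 3 = 5).
In the high-spin limit (t2g^3 e_g^2) the orbital term is 0.0Δₒ = 0 cm⁻¹, with no excess pairing.
Low-spin t2g^5 e_g^0 gives -2.0Δₒ = -57680 cm⁻¹, but forming 2 extra pairs costs 2P = 38030 cm⁻¹, so E(LS) = -57680 + 38030 = -19650 cm⁻¹.
E(LS) − E(HS) = -19650 − (0) = -19650 cm⁻¹.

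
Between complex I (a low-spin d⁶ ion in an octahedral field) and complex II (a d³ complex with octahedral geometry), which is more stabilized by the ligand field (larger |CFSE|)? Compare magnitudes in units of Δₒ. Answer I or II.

I

I: t2g^6 e_g^0, CFSE = -2.4Δₒ.
II: t2g^3 e_g^0, CFSE = -1.2Δₒ.
So I has the larger |CFSE|.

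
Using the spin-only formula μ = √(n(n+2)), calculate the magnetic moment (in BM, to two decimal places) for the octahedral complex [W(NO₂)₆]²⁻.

2.83 BM

Each NO₂⁻ contributes -1; 6 × (-1) = -6. With overall charge -2, W is in the +4 oxidation state.
W⁴⁺: group 6, so d-count = 6 − 4 = 2.
Configuration: t₂g² eg⁰ → 2 unpaired electrons.
μ(spin-only) = √[2(2+2)] = √8 ≈ 2.83 BM.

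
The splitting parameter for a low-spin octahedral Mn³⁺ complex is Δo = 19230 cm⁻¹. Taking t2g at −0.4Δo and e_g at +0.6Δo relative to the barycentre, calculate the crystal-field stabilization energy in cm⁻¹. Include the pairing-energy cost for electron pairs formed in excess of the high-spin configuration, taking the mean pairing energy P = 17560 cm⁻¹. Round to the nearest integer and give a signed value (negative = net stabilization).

-13208

Mn sits in group 7; removing 3 electrons leaves Mn³⁺ with 7 − 3 = 4 d electrons.
Configuration: t2g^4 e_g^0.
The orbital stabilization is -1.6Δo = -1.6 × 19230 = -30768 cm⁻¹.
Pairing penalty: 1 pair vs 0 in the high-spin reference → 1 extra × P = 17560 cm⁻¹.
Net CFSE = -30768 + 17560 = -13208 cm⁻¹.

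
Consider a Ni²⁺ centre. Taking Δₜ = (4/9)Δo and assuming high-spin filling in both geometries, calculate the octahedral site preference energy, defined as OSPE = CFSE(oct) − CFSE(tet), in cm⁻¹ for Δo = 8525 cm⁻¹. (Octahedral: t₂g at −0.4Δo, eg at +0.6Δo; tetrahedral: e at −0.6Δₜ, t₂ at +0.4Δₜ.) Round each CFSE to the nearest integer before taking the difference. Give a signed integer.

Ni sits in group 10; removing 2 electrons leaves Ni²⁺ with 10 − 2 = 8 d electrons.
Octahedral (high-spin): t₂g⁶ eg², CFSE = 6(−0.4) + 2(+0.6) = -1.2Δo = -1.2 × 8525 = -10230 cm⁻¹.
Tetrahedral e⁴ t₂⁴ gives -0.8Δₜ = -0.8 × (4/9) × 8525 = -3031 cm⁻¹.
OSPE = -10230 − (-3031) = -7199 cm⁻¹.

-7199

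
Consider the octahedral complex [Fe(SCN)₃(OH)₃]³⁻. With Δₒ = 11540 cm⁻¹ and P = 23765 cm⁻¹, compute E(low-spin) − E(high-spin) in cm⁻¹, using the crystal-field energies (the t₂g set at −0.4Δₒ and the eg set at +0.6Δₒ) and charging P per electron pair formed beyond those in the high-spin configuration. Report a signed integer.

24450

Ligand charges: 3×(-1) from SCN⁻ and 3×(-1) from OH⁻ sum to -6; with overall charge -3, Fe is +3.
Fe is in group 8, so Fe³⁺ is d⁵ (8 − 3 = 5).
High-spin d⁵ fills as t₂g³ eg² with CFSE 3(−0.4) + 2(+0.6) = 0.0Δₒ = 0 cm⁻¹.
For low-spin the configuration is t₂g⁵ eg⁰: orbital energy -2.0 × 11540 = -23080 cm⁻¹, and 2 additional pairs relative to high-spin add 47530 cm⁻¹, giving 24450 cm⁻¹.
The difference is 24450 − (0) = 24450 cm⁻¹, so high-spin lies lower.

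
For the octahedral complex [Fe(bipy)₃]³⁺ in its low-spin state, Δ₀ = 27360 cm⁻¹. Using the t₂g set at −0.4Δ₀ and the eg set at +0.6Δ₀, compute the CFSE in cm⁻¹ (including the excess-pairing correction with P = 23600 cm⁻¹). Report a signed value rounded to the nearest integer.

-7520

bipy is neutral, so the +3 overall charge sits on Fe: oxidation state +3.
Fe³⁺: group 8, so d-count = 8 − 3 = 5.
The d⁵ electrons fill as t₂g⁵ eg⁰.
Orbital CFSE = 5(-0.4) + 0(0.6) = -2.0Δ₀ = -2.0 × 27360 = -54720 cm⁻¹.
Pairing penalty: 2 pairs vs 0 in the high-spin reference → 2 extra × P = 47200 cm⁻¹.
Net CFSE = -54720 + 47200 = -7520 cm⁻¹.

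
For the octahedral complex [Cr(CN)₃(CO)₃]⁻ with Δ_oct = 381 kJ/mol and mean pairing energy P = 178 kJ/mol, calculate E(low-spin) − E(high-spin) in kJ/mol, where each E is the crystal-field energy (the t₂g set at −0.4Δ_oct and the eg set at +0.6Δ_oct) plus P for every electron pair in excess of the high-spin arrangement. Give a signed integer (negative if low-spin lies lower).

-203

Ligand charges: 3×(-1) from CN⁻ and 3×(+0) from CO sum to -3; with overall charge -1, Cr is +2.
Cr²⁺: group 6, so d-count = 6 − 2 = 4.
High-spin: t₂g³ eg¹, CFSE = -0.6Δ_oct = -229 kJ/mol.
Low-spin t₂g⁴ eg⁰ gives -1.6Δ_oct = -610 kJ/mol, but forming 1 extra pair costs 1P = 178 kJ/mol, so E(LS) = -610 + 178 = -432 kJ/mol.
The difference is -432 − (-229) = -203 kJ/mol, so low-spin lies lower.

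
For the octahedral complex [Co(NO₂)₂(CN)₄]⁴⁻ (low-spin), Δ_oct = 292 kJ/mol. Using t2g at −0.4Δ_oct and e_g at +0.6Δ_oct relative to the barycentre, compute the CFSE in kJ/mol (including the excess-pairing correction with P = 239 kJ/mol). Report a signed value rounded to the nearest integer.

-287

Ligand charges: 2×(-1) from NO₂⁻ and 4×(-1) from CN⁻ sum to -6; with overall charge -4, Co is +2.
Co is in group 9, so Co²⁺ is d⁷ (9 − 2 = 7).
The d⁷ electrons fill as t2g^6 e_g^1.
Orbital CFSE = 6(-0.4) + 1(0.6) = -1.8Δ_oct = -1.8 × 292 = -526 kJ/mol.
Pairing penalty: 3 pairs vs 2 in the high-spin reference → 1 extra × P = 239 kJ/mol.
Combining: -526 + 239 = -287 kJ/mol.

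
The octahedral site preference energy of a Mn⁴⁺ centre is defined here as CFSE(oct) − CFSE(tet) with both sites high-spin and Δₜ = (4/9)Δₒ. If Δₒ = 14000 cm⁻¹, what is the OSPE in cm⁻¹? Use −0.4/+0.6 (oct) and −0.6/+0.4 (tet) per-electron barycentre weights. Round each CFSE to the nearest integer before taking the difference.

Mn sits in group 7; removing 4 electrons leaves Mn⁴⁺ with 7 − 4 = 3 d electrons.
In an octahedral site d³ (HS) is t₂g³ eg⁰, giving CFSE(oct) = -1.2Δₒ = -16800 cm⁻¹.
Tetrahedral e² t₂¹ gives -0.8Δₜ = -0.8 × (4/9) × 14000 = -4978 cm⁻¹.
Subtracting, OSPE = -16800 − (-4978) = -11822 cm⁻¹.

-11822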